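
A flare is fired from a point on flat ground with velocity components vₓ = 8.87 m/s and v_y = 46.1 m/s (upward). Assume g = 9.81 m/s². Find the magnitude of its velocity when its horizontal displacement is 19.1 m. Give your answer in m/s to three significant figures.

26.5 m/s

Time to reach x = 19.1 m: t = x/vₓ = 19.1/8.870 = 2.153 s.
Vertical velocity there: v_y = v_y0 − g t = 46.10 − 9.81 × 2.153 = 24.98 m/s.
Speed: √(vₓ² + v_y²) = √(8.870² + 24.98²) = 26.50 m/s.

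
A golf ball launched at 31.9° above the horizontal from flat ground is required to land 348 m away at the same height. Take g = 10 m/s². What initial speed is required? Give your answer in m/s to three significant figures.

Level-ground range: R = v₀² sin(2θ)/g, so v₀ = √(gR / sin 2θ).
v₀ = √(10.0 × 348 / sin 63.80°) = √(3480 / 0.8973) = √3878.5 = 62.28 m/s.

62.3 m/s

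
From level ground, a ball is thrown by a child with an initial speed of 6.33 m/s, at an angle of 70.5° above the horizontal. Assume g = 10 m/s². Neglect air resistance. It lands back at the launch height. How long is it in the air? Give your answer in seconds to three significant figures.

Resolve: vₓ = 6.330 cos 70.5° = 2.113 m/s and v_y0 = 6.330 sin 70.5° = 5.967 m/s.
It returns to y = 0 when t = 2 v_y0 / g = 2(5.967)/10.0 = 1.193 s.

1.19 s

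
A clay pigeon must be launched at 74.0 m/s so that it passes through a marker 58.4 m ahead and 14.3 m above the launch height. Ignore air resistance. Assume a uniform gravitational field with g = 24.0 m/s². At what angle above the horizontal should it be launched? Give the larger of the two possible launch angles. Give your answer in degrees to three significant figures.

Trajectory: y = x tanθ − g x² (1 + tan²θ)/(2v₀²). With x = 58.4, y = 14.3, v₀ = 74.0, g = 24.0:
7.474 tan²θ − 58.4 tanθ + (21.77) = 0.
tanθ = [58.4 ± √(58.4² − 4 × 7.474 × (21.77))] / (2 × 7.474) = (58.4 ± 52.53) / 14.95, giving tanθ = 0.3926 or 7.421.
θ = 21.43° or 82.33°; the larger is 82.33°.

82.3°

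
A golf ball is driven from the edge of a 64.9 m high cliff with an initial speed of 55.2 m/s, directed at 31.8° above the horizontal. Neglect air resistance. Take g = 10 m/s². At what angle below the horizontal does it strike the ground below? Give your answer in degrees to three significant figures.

44.6°

vₓ = 55.20 cos 31.8° = 46.91 m/s; v_y0 = 55.20 sin 31.8° = 29.09 m/s.
With up positive and y = 0 at the ground: y(t) = 64.9 + (29.09) t − 5.000 t². Setting y = 0 and taking the positive root: t = [29.09 + √(29.09² + 2·10.0·64.9)] / 10.0 = (29.09 + 46.30) / 10.0 = 7.539 s.
At impact: v_y = v_y0 − g t = −46.30 m/s; vₓ = 46.91 m/s.
Angle below horizontal: arctan(|v_y|/vₓ) = arctan(46.30/46.91) = 44.63°.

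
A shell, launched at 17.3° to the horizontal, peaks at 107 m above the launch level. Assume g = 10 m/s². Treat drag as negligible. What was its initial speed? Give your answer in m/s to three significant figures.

At the peak v_y = 0, so v_y0 = √(2gH) = √(2 × 10.0 × 107) = 46.26 m/s.
v_y0 = v₀ sin θ ⇒ v₀ = 46.26 / sin 17.3° = 155.6 m/s.

156 m/s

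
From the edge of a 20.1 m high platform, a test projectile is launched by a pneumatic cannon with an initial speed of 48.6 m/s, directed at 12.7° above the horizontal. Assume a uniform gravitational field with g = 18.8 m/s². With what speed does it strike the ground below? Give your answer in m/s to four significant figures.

55.84 m/s

Components: vₓ = 48.60 cos 12.7° = 47.41 m/s, v_y0 = 48.60 sin 12.7° = 10.68 m/s.
Vertical motion (up positive, ground at y = 0): 9.400 t² − (10.68) t − 20.1 = 0, so t = (10.68 + √(10.68² + 2·18.8·20.1)) / 18.8 = (10.68 + 29.49) / 18.8 = 2.137 s.
Vertical velocity at impact: v_y = v_y0 − g t = 10.68 − 18.8 × 2.137 = −29.49 m/s.
Speed: |v| = √(vₓ² + v_y²) = √(47.41² + 29.49²) = 55.84 m/s.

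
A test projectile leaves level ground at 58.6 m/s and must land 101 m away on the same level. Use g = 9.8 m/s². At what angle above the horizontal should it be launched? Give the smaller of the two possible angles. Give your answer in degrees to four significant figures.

From R = (v₀²/g) sin 2θ: sin 2θ = 9.80 × 101 / 3434.0 = 0.2882.
2θ = 16.75° or 180° − 16.75° = 163.2°, so θ = 8.376° or 81.62°.
The smaller angle is 8.376°.

8.376°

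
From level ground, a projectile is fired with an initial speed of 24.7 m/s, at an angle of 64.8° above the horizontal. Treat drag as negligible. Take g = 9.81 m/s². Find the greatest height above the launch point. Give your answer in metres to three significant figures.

25.5 m

Horizontal component vₓ = 24.70 cos 64.8° = 10.52 m/s; vertical v_y0 = 24.70 sin 64.8° = 22.35 m/s.
Peak height H = v_y0² / (2g) = 499.49 / 19.62 = 25.46 m.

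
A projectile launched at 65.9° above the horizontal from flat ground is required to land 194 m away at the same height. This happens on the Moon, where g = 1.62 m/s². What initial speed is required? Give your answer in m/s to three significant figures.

20.5 m/s

From R = (v₀² / g) sin 2θ: v₀ = √(gR / sin 2θ).
v₀ = √(1.62 × 194 / sin 131.8°) = √(314.3 / 0.7455) = √421.58 = 20.53 m/s.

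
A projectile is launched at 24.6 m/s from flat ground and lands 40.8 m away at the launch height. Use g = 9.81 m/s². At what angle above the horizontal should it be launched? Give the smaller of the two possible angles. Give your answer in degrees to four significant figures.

Level-ground range R = v₀² sin(2θ)/g ⇒ sin(2θ) = gR/v₀² = 9.81 × 40.8 / 24.6² = 0.6614.
2θ = 41.41° or 180° − 41.41° = 138.6°, so θ = 20.70° or 69.30°.
The smaller angle is 20.70°.

20.70°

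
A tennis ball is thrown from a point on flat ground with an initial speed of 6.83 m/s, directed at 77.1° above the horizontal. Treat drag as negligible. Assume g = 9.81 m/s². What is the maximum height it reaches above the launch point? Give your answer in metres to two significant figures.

2.3 m

Components: vₓ = 6.830 cos 77.1° = 1.525 m/s, v_y0 = 6.830 sin 77.1° = 6.658 m/s.
At the apex v_y = 0, so H = v_y0²/(2g) = 6.658²/19.62 = 2.259 m.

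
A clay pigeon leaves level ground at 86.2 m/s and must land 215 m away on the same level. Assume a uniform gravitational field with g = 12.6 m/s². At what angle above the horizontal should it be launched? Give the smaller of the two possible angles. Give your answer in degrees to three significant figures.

From R = (v₀²/g) sin 2θ: sin 2θ = 12.6 × 215 / 7430.4 = 0.3646.
2θ = 21.38° or 180° − 21.38° = 158.6°, so θ = 10.69° or 79.31°.
The smaller angle is 10.69°.

10.7°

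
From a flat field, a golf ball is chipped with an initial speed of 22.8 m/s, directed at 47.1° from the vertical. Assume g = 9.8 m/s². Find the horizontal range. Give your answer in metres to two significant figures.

53 m

Horizontal component vₓ = 22.80 sin 47.1° = 16.70 m/s; vertical v_y0 = 22.80 cos 47.1° = 15.52 m/s.
Time aloft: T = 2 v_y0 / g = 2 × 15.52 / 9.80 = 3.167 s.
Horizontal distance R = vₓ T = 16.70 × 3.167 = 52.90 m.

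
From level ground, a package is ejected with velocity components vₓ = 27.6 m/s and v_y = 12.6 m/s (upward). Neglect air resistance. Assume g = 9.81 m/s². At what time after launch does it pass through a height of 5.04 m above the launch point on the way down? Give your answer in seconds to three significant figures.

2.07 s

Set y = v_y0 t − ½ g t² = 5.04: 4.905 t² − 12.60 t + 5.04 = 0.
t = [12.60 ± √(12.60² − 2·9.81·5.04)] / 9.81 = (12.60 ± 7.738) / 9.81, so t = 0.4956 s or t = 2.073 s.
The descending-branch root is 2.073 s.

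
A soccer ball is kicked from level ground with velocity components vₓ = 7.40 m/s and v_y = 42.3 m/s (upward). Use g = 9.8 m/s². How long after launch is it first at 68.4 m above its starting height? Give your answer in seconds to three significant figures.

2.15 s

Height y(t) = 42.30 t − 4.900 t² = 68.4 gives 4.900 t² − 42.30 t + 68.4 = 0.
Quadratic formula: t = (42.30 ± √448.65) / 9.80 = (42.30 ± 21.18) / 9.80 → t = 2.155 s or 6.478 s.
The first (ascending) time is 2.155 s.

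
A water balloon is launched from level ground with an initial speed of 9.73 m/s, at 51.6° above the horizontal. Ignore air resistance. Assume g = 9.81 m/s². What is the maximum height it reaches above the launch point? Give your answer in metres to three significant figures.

Horizontal component vₓ = 9.730 cos 51.6° = 6.044 m/s; vertical v_y0 = 9.730 sin 51.6° = 7.625 m/s.
Maximum height: H = v_y0² / (2g) = 7.625² / (2 × 9.81) = 2.964 m.

2.96 m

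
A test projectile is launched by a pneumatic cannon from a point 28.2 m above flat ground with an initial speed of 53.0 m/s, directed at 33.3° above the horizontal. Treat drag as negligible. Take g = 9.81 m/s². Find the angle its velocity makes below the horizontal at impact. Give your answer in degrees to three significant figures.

vₓ = 53.00 cos 33.3° = 44.30 m/s; v_y0 = 53.00 sin 33.3° = 29.10 m/s.
Vertical motion (up positive, ground at y = 0): 4.905 t² − (29.10) t − 28.2 = 0, so t = (29.10 + √(29.10² + 2·9.81·28.2)) / 9.81 = (29.10 + 37.42) / 9.81 = 6.780 s.
At impact: v_y = v_y0 − g t = −37.42 m/s; vₓ = 44.30 m/s.
Angle below horizontal: arctan(|v_y|/vₓ) = arctan(37.42/44.30) = 40.19°.

40.2°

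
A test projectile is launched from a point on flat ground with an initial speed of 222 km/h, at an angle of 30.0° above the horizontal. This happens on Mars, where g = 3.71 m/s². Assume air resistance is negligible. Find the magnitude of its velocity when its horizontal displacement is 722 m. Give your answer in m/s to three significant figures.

56.8 m/s

Convert: 222 km/h = 222/3.6 = 61.67 m/s.
Components: vₓ = 61.67 cos 30.0° = 53.40 m/s, v_y0 = 61.67 sin 30.0° = 30.83 m/s.
Time to reach x = 722 m: t = x/vₓ = 722/53.40 = 13.52 s.
Vertical velocity there: v_y = v_y0 − g t = 30.83 − 3.71 × 13.52 = −19.32 m/s.
Speed: √(vₓ² + v_y²) = √(53.40² + 19.32²) = 56.79 m/s.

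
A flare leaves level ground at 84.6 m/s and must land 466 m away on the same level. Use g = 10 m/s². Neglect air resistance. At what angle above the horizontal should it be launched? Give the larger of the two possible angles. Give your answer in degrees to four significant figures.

69.69°

R = v₀² sin 2θ / g gives sin 2θ = gR/v₀² = 10.0·466/84.6² = 0.6511.
2θ = 40.62° or 180° − 40.62° = 139.4°, so θ = 20.31° or 69.69°.
The larger angle is 69.69°.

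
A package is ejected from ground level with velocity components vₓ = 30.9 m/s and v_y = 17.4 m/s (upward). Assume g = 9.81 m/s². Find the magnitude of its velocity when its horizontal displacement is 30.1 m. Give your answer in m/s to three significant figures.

31.9 m/s

x = vₓ t ⇒ t = 30.1/30.90 = 0.9741 s.
Vertical velocity there: v_y = v_y0 − g t = 17.40 − 9.81 × 0.9741 = 7.844 m/s.
Speed: √(vₓ² + v_y²) = √(30.90² + 7.844²) = 31.88 m/s.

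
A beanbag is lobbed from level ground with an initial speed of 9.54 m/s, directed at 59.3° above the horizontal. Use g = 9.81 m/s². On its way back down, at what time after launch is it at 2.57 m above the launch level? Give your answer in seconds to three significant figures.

Horizontal component vₓ = 9.540 cos 59.3° = 4.871 m/s; vertical v_y0 = 9.540 sin 59.3° = 8.203 m/s.
Set y = v_y0 t − ½ g t² = 2.57: 4.905 t² − 8.203 t + 2.57 = 0.
Quadratic formula: t = (8.203 ± √16.866) / 9.81 = (8.203 ± 4.107) / 9.81 → t = 0.4176 s or 1.255 s.
The descending-branch root is 1.255 s.

1.25 s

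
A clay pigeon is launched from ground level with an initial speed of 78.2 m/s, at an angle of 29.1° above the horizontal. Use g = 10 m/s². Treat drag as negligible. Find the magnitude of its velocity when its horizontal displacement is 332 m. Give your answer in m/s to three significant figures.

Resolve: vₓ = 78.20 cos 29.1° = 68.33 m/s and v_y0 = 78.20 sin 29.1° = 38.03 m/s.
Time to reach x = 332 m: t = x/vₓ = 332/68.33 = 4.859 s.
Vertical velocity there: v_y = v_y0 − g t = 38.03 − 10.0 × 4.859 = −10.56 m/s.
Speed: √(vₓ² + v_y²) = √(68.33² + 10.56²) = 69.14 m/s.

69.1 m/s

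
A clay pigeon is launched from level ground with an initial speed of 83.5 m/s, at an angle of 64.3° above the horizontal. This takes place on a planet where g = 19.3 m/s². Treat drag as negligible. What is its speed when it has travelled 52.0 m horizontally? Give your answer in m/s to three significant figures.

Horizontal component vₓ = 83.50 cos 64.3° = 36.21 m/s; vertical v_y0 = 83.50 sin 64.3° = 75.24 m/s.
At x = 52.0 m, t = x/vₓ = 52.0/36.21 = 1.436 s.
Vertical velocity there: v_y = v_y0 − g t = 75.24 − 19.3 × 1.436 = 47.52 m/s.
Speed: √(vₓ² + v_y²) = √(36.21² + 47.52²) = 59.75 m/s.

59.7 m/s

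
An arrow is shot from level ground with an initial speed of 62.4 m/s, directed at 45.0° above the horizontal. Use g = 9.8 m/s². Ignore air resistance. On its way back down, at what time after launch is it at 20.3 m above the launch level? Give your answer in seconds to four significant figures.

8.518 s

Resolve: vₓ = 62.40 cos 45.0° = 44.12 m/s and v_y0 = 62.40 sin 45.0° = 44.12 m/s.
Set y = v_y0 t − ½ g t² = 20.3: 4.900 t² − 44.12 t + 20.3 = 0.
Quadratic formula: t = (44.12 ± √1549.0) / 9.80 = (44.12 ± 39.36) / 9.80 → t = 0.4863 s or 8.518 s.
The descending-branch root is 8.518 s.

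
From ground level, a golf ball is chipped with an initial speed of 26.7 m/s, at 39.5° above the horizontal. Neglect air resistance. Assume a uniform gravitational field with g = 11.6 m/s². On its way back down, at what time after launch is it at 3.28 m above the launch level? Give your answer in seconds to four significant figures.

vₓ = 26.70 cos 39.5° = 20.60 m/s; v_y0 = 26.70 sin 39.5° = 16.98 m/s.
Set y = v_y0 t − ½ g t² = 3.28: 5.800 t² − 16.98 t + 3.28 = 0.
t = [16.98 ± √(16.98² − 2·11.6·3.28)] / 11.6 = (16.98 ± 14.57) / 11.6, so t = 0.2079 s or t = 2.720 s.
The descending-branch root is 2.720 s.

2.720 s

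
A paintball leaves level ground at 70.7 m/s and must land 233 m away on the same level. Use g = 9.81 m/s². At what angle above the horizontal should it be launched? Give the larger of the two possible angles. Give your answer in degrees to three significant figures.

76.4°

R = v₀² sin 2θ / g gives sin 2θ = gR/v₀² = 9.81·233/70.7² = 0.4573.
2θ = 27.21° or 180° − 27.21° = 152.8°, so θ = 13.61° or 76.39°.
The larger angle is 76.39°.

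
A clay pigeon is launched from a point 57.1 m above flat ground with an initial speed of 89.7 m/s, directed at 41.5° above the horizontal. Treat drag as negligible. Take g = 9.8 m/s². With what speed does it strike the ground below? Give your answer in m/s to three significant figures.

95.7 m/s

Horizontal component vₓ = 89.70 cos 41.5° = 67.18 m/s; vertical v_y0 = 89.70 sin 41.5° = 59.44 m/s.
With up positive and y = 0 at the ground: y(t) = 57.1 + (59.44) t − 4.900 t². Setting y = 0 and taking the positive root: t = [59.44 + √(59.44² + 2·9.80·57.1)] / 9.80 = (59.44 + 68.20) / 9.80 = 13.02 s.
Vertical velocity at impact: v_y = v_y0 − g t = 59.44 − 9.80 × 13.02 = −68.20 m/s.
Speed: |v| = √(vₓ² + v_y²) = √(67.18² + 68.20²) = 95.74 m/s.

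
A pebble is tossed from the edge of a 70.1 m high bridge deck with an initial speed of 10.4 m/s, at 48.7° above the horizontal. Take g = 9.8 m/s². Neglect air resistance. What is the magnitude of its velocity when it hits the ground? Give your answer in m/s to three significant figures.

Horizontal component vₓ = 10.40 cos 48.7° = 6.864 m/s; vertical v_y0 = 10.40 sin 48.7° = 7.813 m/s.
Vertical motion (up positive, ground at y = 0): 4.900 t² − (7.813) t − 70.1 = 0, so t = (7.813 + √(7.813² + 2·9.80·70.1)) / 9.80 = (7.813 + 37.88) / 9.80 = 4.663 s.
Vertical velocity at impact: v_y = v_y0 − g t = 7.813 − 9.80 × 4.663 = −37.88 m/s.
Speed: |v| = √(vₓ² + v_y²) = √(6.864² + 37.88²) = 38.50 m/s.

38.5 m/s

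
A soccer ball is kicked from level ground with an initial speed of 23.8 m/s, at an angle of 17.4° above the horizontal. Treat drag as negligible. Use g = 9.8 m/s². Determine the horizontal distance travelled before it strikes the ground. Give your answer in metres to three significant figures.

Horizontal component vₓ = 23.80 cos 17.4° = 22.71 m/s; vertical v_y0 = 23.80 sin 17.4° = 7.117 m/s.
Time aloft: T = 2 v_y0 / g = 2 × 7.117 / 9.80 = 1.452 s.
Range: R = vₓ T = 22.71 × 1.452 = 32.99 m.

33.0 m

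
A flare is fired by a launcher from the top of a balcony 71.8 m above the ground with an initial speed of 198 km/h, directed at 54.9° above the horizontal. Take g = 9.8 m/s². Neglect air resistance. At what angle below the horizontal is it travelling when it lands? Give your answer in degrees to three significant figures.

61.6°

Convert: 198 km/h = 198/3.6 = 55.00 m/s.
Components: vₓ = 55.00 cos 54.9° = 31.63 m/s, v_y0 = 55.00 sin 54.9° = 45.00 m/s.
The projectile lands when y = 71.8 + (45.00) t − ½·9.80·t² = 0. Positive root: t = (45.00 + √(45.00² + 2·9.80·71.8)) / 9.80 = (45.00 + 58.58) / 9.80 = 10.57 s.
At impact: v_y = v_y0 − g t = −58.58 m/s; vₓ = 31.63 m/s.
Angle below horizontal: arctan(|v_y|/vₓ) = arctan(58.58/31.63) = 61.64°.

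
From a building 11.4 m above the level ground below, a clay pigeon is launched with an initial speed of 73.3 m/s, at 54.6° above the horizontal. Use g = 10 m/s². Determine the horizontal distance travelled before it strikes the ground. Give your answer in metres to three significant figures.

515 m

Horizontal component vₓ = 73.30 cos 54.6° = 42.46 m/s; vertical v_y0 = 73.30 sin 54.6° = 59.75 m/s.
The projectile lands when y = 11.4 + (59.75) t − ½·10.0·t² = 0. Positive root: t = (59.75 + √(59.75² + 2·10.0·11.4)) / 10.0 = (59.75 + 61.63) / 10.0 = 12.14 s.
Horizontal distance: R = vₓ t = 42.46 × 12.14 = 515.4 m.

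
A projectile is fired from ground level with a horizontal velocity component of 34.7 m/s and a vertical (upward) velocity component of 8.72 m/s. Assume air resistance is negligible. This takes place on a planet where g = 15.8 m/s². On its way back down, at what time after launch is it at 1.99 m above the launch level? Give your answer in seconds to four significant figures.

Require v_y0 t − ½ g t² = 1.99, i.e. 7.900 t² − 8.720 t + 1.99 = 0.
t = [8.720 ± √(8.720² − 2·15.8·1.99)] / 15.8 = (8.720 ± 3.627) / 15.8, so t = 0.3223 s or t = 0.7814 s.
The descending-branch root is 0.7814 s.

0.7814 s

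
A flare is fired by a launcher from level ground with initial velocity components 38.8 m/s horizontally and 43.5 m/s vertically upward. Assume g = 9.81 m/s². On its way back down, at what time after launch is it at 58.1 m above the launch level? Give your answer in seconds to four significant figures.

7.230 s

Require v_y0 t − ½ g t² = 58.1, i.e. 4.905 t² − 43.50 t + 58.1 = 0.
t = [43.50 ± √(43.50² − 2·9.81·58.1)] / 9.81 = (43.50 ± 27.43) / 9.81, so t = 1.638 s or t = 7.230 s.
The descending-branch root is 7.230 s.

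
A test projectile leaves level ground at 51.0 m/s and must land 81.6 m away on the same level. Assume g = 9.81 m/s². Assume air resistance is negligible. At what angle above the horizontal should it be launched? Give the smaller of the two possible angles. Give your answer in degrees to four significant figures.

8.962°

R = v₀² sin 2θ / g gives sin 2θ = gR/v₀² = 9.81·81.6/51.0² = 0.3078.
2θ = 17.92° or 180° − 17.92° = 162.1°, so θ = 8.962° or 81.04°.
The smaller angle is 8.962°.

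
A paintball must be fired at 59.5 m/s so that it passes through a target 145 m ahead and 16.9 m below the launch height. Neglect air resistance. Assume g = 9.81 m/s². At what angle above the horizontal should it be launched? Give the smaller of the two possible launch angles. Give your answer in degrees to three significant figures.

Trajectory: y = x tanθ − g x² (1 + tan²θ)/(2v₀²). With x = 145, y = −16.9, v₀ = 59.5, g = 9.81:
29.13 tan²θ − 145 tanθ + (12.23) = 0.
tanθ = [145 ± √(145² − 4 × 29.13 × (12.23))] / (2 × 29.13) = (145 ± 140.0) / 58.26, giving tanθ = 0.08582 or 4.892.
θ = 4.905° or 78.45°; the smaller is 4.905°.

4.91°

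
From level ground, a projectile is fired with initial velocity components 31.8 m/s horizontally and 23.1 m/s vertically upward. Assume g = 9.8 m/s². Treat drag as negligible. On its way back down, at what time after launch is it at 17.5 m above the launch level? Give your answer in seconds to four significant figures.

Height y(t) = 23.10 t − 4.900 t² = 17.5 gives 4.900 t² − 23.10 t + 17.5 = 0.
t = [23.10 ± √(23.10² − 2·9.80·17.5)] / 9.80 = (23.10 ± 13.81) / 9.80, so t = 0.9484 s or t = 3.766 s.
The descending-branch root is 3.766 s.

3.766 s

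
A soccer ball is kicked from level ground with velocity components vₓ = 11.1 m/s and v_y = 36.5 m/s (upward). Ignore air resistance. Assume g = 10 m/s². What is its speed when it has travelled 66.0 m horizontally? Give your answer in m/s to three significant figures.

x = vₓ t ⇒ t = 66.0/11.10 = 5.946 s.
Vertical velocity there: v_y = v_y0 − g t = 36.50 − 10.0 × 5.946 = −22.96 m/s.
Speed: √(vₓ² + v_y²) = √(11.10² + 22.96²) = 25.50 m/s.

25.5 m/s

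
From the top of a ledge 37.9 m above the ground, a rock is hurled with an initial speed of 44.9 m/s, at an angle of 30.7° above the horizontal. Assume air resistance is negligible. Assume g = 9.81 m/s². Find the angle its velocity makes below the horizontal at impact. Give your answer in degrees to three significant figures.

42.7°

Resolve: vₓ = 44.90 cos 30.7° = 38.61 m/s and v_y0 = 44.90 sin 30.7° = 22.92 m/s.
With up positive and y = 0 at the ground: y(t) = 37.9 + (22.92) t − 4.905 t². Setting y = 0 and taking the positive root: t = [22.92 + √(22.92² + 2·9.81·37.9)] / 9.81 = (22.92 + 35.62) / 9.81 = 5.968 s.
At impact: v_y = v_y0 − g t = −35.62 m/s; vₓ = 38.61 m/s.
Angle below horizontal: arctan(|v_y|/vₓ) = arctan(35.62/38.61) = 42.70°.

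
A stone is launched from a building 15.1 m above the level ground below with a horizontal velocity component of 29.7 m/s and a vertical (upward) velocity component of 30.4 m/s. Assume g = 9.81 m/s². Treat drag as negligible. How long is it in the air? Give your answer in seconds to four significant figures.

The projectile lands when y = 15.1 + (30.40) t − ½·9.81·t² = 0. Positive root: t = (30.40 + √(30.40² + 2·9.81·15.1)) / 9.81 = (30.40 + 34.93) / 9.81 = 6.660 s.

6.660 s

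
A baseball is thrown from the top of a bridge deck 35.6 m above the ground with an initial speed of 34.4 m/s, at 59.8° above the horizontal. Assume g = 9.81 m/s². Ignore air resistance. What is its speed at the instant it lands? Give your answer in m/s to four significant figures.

vₓ = 34.40 cos 59.8° = 17.30 m/s; v_y0 = 34.40 sin 59.8° = 29.73 m/s.
Vertical motion (up positive, ground at y = 0): 4.905 t² − (29.73) t − 35.6 = 0, so t = (29.73 + √(29.73² + 2·9.81·35.6)) / 9.81 = (29.73 + 39.78) / 9.81 = 7.086 s.
Vertical velocity at impact: v_y = v_y0 − g t = 29.73 − 9.81 × 7.086 = −39.78 m/s.
Speed: |v| = √(vₓ² + v_y²) = √(17.30² + 39.78²) = 43.38 m/s.

43.38 m/s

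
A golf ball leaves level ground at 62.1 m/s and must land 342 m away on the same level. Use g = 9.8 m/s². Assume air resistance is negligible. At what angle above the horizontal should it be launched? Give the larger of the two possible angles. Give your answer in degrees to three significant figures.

From R = (v₀²/g) sin 2θ: sin 2θ = 9.80 × 342 / 3856.4 = 0.8691.
2θ = 60.35° or 180° − 60.35° = 119.6°, so θ = 30.18° or 59.82°.
The larger angle is 59.82°.

59.8°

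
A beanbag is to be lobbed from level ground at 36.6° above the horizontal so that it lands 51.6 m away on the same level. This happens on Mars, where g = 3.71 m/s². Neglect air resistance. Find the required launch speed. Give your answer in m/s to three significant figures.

Level-ground range: R = v₀² sin(2θ)/g, so v₀ = √(gR / sin 2θ).
v₀ = √(3.71 × 51.6 / sin 73.20°) = √(191.4 / 0.9573) = √199.97 = 14.14 m/s.

14.1 m/s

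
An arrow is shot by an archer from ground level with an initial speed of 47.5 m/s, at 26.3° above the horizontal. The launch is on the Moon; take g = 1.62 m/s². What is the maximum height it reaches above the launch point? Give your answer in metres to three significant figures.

Resolve: vₓ = 47.50 cos 26.3° = 42.58 m/s and v_y0 = 47.50 sin 26.3° = 21.05 m/s.
Peak height H = v_y0² / (2g) = 442.93 / 3.240 = 136.7 m.

137 m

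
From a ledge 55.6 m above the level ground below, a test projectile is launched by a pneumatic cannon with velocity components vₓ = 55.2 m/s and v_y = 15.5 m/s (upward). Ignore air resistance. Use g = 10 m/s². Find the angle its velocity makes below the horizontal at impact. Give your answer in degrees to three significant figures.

Vertical motion (up positive, ground at y = 0): 5.000 t² − (15.50) t − 55.6 = 0, so t = (15.50 + √(15.50² + 2·10.0·55.6)) / 10.0 = (15.50 + 36.77) / 10.0 = 5.227 s.
At impact: v_y = v_y0 − g t = −36.77 m/s; vₓ = 55.20 m/s.
Angle below horizontal: arctan(|v_y|/vₓ) = arctan(36.77/55.20) = 33.67°.

33.7°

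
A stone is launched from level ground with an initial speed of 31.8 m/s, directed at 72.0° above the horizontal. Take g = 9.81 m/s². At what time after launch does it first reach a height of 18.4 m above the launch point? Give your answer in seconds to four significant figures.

Horizontal component vₓ = 31.80 cos 72.0° = 9.827 m/s; vertical v_y0 = 31.80 sin 72.0° = 30.24 m/s.
Height y(t) = 30.24 t − 4.905 t² = 18.4 gives 4.905 t² − 30.24 t + 18.4 = 0.
t = [30.24 ± √(30.24² − 2·9.81·18.4)] / 9.81 = (30.24 ± 23.53) / 9.81, so t = 0.6843 s or t = 5.482 s.
The first (ascending) time is 0.6843 s.

0.6843 s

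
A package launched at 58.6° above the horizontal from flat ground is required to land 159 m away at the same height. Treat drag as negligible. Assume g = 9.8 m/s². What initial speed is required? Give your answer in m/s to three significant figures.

On level ground R = v₀² sin 2θ / g ⇒ v₀ = √(gR / sin 2θ).
v₀ = √(9.80 × 159 / sin 117.2°) = √(1558 / 0.8894) = √1751.9 = 41.86 m/s.

41.9 m/s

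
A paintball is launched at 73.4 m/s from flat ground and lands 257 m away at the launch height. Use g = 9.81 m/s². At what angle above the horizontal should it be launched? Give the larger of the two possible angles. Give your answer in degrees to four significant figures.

76.05°

R = v₀² sin 2θ / g gives sin 2θ = gR/v₀² = 9.81·257/73.4² = 0.4680.
2θ = 27.90° or 180° − 27.90° = 152.1°, so θ = 13.95° or 76.05°.
The larger angle is 76.05°.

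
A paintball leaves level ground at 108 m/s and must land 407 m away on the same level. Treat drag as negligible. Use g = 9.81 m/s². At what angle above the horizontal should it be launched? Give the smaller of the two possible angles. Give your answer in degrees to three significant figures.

From R = (v₀²/g) sin 2θ: sin 2θ = 9.81 × 407 / 11664 = 0.3423.
2θ = 20.02° or 180° − 20.02° = 160.0°, so θ = 10.01° or 79.99°.
The smaller angle is 10.01°.

10.0°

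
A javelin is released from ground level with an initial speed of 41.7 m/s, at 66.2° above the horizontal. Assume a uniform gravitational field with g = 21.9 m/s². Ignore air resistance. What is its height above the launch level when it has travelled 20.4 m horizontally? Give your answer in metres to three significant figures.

30.2 m

Resolve: vₓ = 41.70 cos 66.2° = 16.83 m/s and v_y0 = 41.70 sin 66.2° = 38.15 m/s.
x = vₓ t ⇒ t = 20.4/16.83 = 1.212 s.
Height: y = v_y0 t − ½ g t² = 38.15 × 1.212 − 10.95 × 1.212² = 46.25 − 16.09 = 30.16 m.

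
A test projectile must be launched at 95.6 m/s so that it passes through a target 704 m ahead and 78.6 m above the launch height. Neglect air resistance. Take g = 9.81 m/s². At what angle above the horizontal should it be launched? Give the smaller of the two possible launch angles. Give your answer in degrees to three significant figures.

Trajectory: y = x tanθ − g x² (1 + tan²θ)/(2v₀²). With x = 704, y = 78.6, v₀ = 95.6, g = 9.81:
266.0 tan²θ − 704 tanθ + (344.6) = 0.
tanθ = [704 ± √(704² − 4 × 266.0 × (344.6))] / (2 × 266.0) = (704 ± 359.1) / 532.0, giving tanθ = 0.6483 or 1.998.
θ = 32.95° or 63.42°; the smaller is 32.95°.

33.0°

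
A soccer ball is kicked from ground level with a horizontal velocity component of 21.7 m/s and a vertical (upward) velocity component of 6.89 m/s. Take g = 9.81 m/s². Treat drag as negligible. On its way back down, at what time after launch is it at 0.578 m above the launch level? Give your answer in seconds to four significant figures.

1.315 s

Require v_y0 t − ½ g t² = 0.578, i.e. 4.905 t² − 6.890 t + 0.578 = 0.
Quadratic formula: t = (6.890 ± √36.132) / 9.81 = (6.890 ± 6.011) / 9.81 → t = 0.08961 s or 1.315 s.
The descending-branch root is 1.315 s.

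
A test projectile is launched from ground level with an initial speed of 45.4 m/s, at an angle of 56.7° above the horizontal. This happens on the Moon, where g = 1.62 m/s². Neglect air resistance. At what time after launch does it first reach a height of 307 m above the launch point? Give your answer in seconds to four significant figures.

10.40 s

Resolve: vₓ = 45.40 cos 56.7° = 24.93 m/s and v_y0 = 45.40 sin 56.7° = 37.95 m/s.
Require v_y0 t − ½ g t² = 307, i.e. 0.8100 t² − 37.95 t + 307 = 0.
t = [37.95 ± √(37.95² − 2·1.62·307)] / 1.62 = (37.95 ± 21.10) / 1.62, so t = 10.40 s or t = 36.45 s.
The first (ascending) time is 10.40 s.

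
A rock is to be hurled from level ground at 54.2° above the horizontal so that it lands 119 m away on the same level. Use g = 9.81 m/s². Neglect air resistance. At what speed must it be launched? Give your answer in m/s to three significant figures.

Level-ground range: R = v₀² sin(2θ)/g, so v₀ = √(gR / sin 2θ).
v₀ = √(9.81 × 119 / sin 108.4°) = √(1167 / 0.9489) = √1230.3 = 35.08 m/s.

35.1 m/s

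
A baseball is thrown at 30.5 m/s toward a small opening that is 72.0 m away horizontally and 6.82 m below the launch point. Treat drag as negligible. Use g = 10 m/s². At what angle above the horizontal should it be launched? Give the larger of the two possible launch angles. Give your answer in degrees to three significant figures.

66.0°

Trajectory: y = x tanθ − g x² (1 + tan²θ)/(2v₀²). With x = 72.0, y = −6.82, v₀ = 30.5, g = 10.0:
27.86 tan²θ − 72.0 tanθ + (21.04) = 0.
tanθ = [72.0 ± √(72.0² − 4 × 27.86 × (21.04))] / (2 × 27.86) = (72.0 ± 53.28) / 55.73, giving tanθ = 0.3359 or 2.248.
θ = 18.57° or 66.02°; the larger is 66.02°.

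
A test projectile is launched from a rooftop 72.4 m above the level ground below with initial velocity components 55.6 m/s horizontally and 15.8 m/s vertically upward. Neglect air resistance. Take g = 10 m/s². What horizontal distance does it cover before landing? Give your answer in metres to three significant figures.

The projectile lands when y = 72.4 + (15.80) t − ½·10.0·t² = 0. Positive root: t = (15.80 + √(15.80² + 2·10.0·72.4)) / 10.0 = (15.80 + 41.20) / 10.0 = 5.700 s.
Horizontal distance: R = vₓ t = 55.60 × 5.700 = 316.9 m.

317 m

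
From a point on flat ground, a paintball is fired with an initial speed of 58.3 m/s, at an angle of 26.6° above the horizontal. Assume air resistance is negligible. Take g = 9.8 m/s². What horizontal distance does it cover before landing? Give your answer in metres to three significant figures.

278 m

vₓ = 58.30 cos 26.6° = 52.13 m/s; v_y0 = 58.30 sin 26.6° = 26.10 m/s.
Time aloft: T = 2 v_y0 / g = 2 × 26.10 / 9.80 = 5.327 s.
Horizontal distance R = vₓ T = 52.13 × 5.327 = 277.7 m.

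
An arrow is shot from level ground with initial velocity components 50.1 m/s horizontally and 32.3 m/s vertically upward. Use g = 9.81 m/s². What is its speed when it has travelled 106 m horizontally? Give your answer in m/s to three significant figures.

51.4 m/s

x = vₓ t ⇒ t = 106/50.10 = 2.116 s.
Vertical velocity there: v_y = v_y0 − g t = 32.30 − 9.81 × 2.116 = 11.54 m/s.
Speed: √(vₓ² + v_y²) = √(50.10² + 11.54²) = 51.41 m/s.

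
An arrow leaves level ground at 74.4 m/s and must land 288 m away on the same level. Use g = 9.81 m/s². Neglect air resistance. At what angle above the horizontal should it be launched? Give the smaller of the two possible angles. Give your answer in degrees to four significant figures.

R = v₀² sin 2θ / g gives sin 2θ = gR/v₀² = 9.81·288/74.4² = 0.5104.
2θ = 30.69° or 180° − 30.69° = 149.3°, so θ = 15.35° or 74.65°.
The smaller angle is 15.35°.

15.35°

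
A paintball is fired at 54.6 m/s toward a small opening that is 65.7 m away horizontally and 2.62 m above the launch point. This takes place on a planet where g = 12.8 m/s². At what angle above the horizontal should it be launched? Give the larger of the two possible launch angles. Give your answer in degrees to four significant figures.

81.76°

Trajectory: y = x tanθ − g x² (1 + tan²θ)/(2v₀²). With x = 65.7, y = 2.62, v₀ = 54.6, g = 12.8:
9.267 tan²θ − 65.7 tanθ + (11.89) = 0.
tanθ = [65.7 ± √(65.7² − 4 × 9.267 × (11.89))] / (2 × 9.267) = (65.7 ± 62.26) / 18.53, giving tanθ = 0.1858 or 6.904.
θ = 10.53° or 81.76°; the larger is 81.76°.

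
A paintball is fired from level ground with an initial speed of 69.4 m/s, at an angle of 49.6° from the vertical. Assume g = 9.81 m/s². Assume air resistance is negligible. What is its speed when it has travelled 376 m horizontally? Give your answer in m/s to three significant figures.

58.4 m/s

Horizontal component vₓ = 69.40 sin 49.6° = 52.85 m/s; vertical v_y0 = 69.40 cos 49.6° = 44.98 m/s.
x = vₓ t ⇒ t = 376/52.85 = 7.114 s.
Vertical velocity there: v_y = v_y0 − g t = 44.98 − 9.81 × 7.114 = −24.81 m/s.
Speed: √(vₓ² + v_y²) = √(52.85² + 24.81²) = 58.39 m/s.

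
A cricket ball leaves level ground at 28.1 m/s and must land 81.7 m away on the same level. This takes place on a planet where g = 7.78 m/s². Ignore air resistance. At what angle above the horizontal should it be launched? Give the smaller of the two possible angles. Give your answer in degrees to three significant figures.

From R = (v₀²/g) sin 2θ: sin 2θ = 7.78 × 81.7 / 789.61 = 0.8050.
2θ = 53.61° or 180° − 53.61° = 126.4°, so θ = 26.80° or 63.20°.
The smaller angle is 26.80°.

26.8°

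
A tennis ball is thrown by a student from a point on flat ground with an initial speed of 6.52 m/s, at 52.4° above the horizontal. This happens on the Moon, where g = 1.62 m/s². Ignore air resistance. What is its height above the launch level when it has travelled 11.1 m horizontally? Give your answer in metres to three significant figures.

Resolve: vₓ = 6.520 cos 52.4° = 3.978 m/s and v_y0 = 6.520 sin 52.4° = 5.166 m/s.
At x = 11.1 m, t = x/vₓ = 11.1/3.978 = 2.790 s.
Height: y = v_y0 t − ½ g t² = 5.166 × 2.790 − 0.8100 × 2.790² = 14.41 − 6.306 = 8.107 m.

8.11 m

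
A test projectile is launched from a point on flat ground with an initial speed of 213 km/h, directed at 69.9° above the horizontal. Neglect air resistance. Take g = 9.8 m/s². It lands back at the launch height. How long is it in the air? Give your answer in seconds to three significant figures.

Convert: 213 km/h = 213/3.6 = 59.17 m/s.
Components: vₓ = 59.17 cos 69.9° = 20.33 m/s, v_y0 = 59.17 sin 69.9° = 55.56 m/s.
Time of flight on level ground: T = 2 v_y0 / g = 2 × 55.56 / 9.80 = 11.34 s.

11.3 s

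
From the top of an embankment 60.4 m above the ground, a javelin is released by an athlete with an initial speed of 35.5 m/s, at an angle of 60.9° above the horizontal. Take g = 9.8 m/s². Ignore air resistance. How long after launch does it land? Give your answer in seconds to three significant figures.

Resolve: vₓ = 35.50 cos 60.9° = 17.26 m/s and v_y0 = 35.50 sin 60.9° = 31.02 m/s.
With up positive and y = 0 at the ground: y(t) = 60.4 + (31.02) t − 4.900 t². Setting y = 0 and taking the positive root: t = [31.02 + √(31.02² + 2·9.80·60.4)] / 9.80 = (31.02 + 46.33) / 9.80 = 7.892 s.

7.89 s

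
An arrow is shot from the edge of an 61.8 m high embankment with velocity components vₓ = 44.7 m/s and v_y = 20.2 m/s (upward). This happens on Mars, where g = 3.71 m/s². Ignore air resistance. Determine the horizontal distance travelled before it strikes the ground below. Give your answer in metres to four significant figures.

598.1 m

With up positive and y = 0 at the ground: y(t) = 61.8 + (20.20) t − 1.855 t². Setting y = 0 and taking the positive root: t = [20.20 + √(20.20² + 2·3.71·61.8)] / 3.71 = (20.20 + 29.44) / 3.71 = 13.38 s.
Horizontal distance: R = vₓ t = 44.70 × 13.38 = 598.1 m.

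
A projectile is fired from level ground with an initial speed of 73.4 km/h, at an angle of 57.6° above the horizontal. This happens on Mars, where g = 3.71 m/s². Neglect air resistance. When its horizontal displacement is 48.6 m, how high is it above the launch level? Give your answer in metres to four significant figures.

39.87 m

Convert: 73.4 km/h = 73.4/3.6 = 20.39 m/s.
vₓ = 20.39 cos 57.6° = 10.92 m/s; v_y0 = 20.39 sin 57.6° = 17.21 m/s.
Time to reach x = 48.6 m: t = x/vₓ = 48.6/10.92 = 4.449 s.
Height: y = v_y0 t − ½ g t² = 17.21 × 4.449 − 1.855 × 4.449² = 76.58 − 36.71 = 39.87 m.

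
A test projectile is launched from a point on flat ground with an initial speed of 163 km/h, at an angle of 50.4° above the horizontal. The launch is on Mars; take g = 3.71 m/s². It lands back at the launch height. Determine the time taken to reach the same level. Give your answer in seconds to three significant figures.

18.8 s

Convert: 163 km/h = 163/3.6 = 45.28 m/s.
vₓ = 45.28 cos 50.4° = 28.86 m/s; v_y0 = 45.28 sin 50.4° = 34.89 m/s.
It returns to y = 0 when t = 2 v_y0 / g = 2(34.89)/3.71 = 18.81 s.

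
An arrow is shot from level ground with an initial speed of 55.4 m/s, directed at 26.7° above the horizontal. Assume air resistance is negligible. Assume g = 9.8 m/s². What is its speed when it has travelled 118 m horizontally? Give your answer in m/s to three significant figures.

Resolve: vₓ = 55.40 cos 26.7° = 49.49 m/s and v_y0 = 55.40 sin 26.7° = 24.89 m/s.
x = vₓ t ⇒ t = 118/49.49 = 2.384 s.
Vertical velocity there: v_y = v_y0 − g t = 24.89 − 9.80 × 2.384 = 1.527 m/s.
Speed: √(vₓ² + v_y²) = √(49.49² + 1.527²) = 49.52 m/s.

49.5 m/s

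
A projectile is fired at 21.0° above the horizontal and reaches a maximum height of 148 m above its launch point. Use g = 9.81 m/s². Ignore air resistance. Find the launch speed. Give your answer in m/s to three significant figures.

150 m/s

At the peak v_y = 0, so v_y0 = √(2gH) = √(2 × 9.81 × 148) = 53.89 m/s.
v_y0 = v₀ sin θ ⇒ v₀ = 53.89 / sin 21.0° = 150.4 m/s.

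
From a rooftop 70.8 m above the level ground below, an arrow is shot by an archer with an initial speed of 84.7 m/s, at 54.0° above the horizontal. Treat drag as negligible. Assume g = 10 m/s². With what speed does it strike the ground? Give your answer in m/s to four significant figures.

vₓ = 84.70 cos 54.0° = 49.79 m/s; v_y0 = 84.70 sin 54.0° = 68.52 m/s.
With up positive and y = 0 at the ground: y(t) = 70.8 + (68.52) t − 5.000 t². Setting y = 0 and taking the positive root: t = [68.52 + √(68.52² + 2·10.0·70.8)] / 10.0 = (68.52 + 78.18) / 10.0 = 14.67 s.
Vertical velocity at impact: v_y = v_y0 − g t = 68.52 − 10.0 × 14.67 = −78.18 m/s.
Speed: |v| = √(vₓ² + v_y²) = √(49.79² + 78.18²) = 92.68 m/s.

92.68 m/s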